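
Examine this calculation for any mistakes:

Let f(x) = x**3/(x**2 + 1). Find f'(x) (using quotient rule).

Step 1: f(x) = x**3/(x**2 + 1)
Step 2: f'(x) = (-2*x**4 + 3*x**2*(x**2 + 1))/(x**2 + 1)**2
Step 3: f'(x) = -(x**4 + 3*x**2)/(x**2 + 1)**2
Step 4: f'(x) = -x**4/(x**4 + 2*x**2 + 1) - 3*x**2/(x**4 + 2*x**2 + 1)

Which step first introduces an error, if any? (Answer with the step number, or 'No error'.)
Step 3

Step 3 is incorrect due to a sign flip.
The step shows: -(x**4 + 3*x**2)/(x**2 + 1)**2
The correct value should be: (x**4 + 3*x**2)/(x**2 + 1)**2

Explanation: The sign of the whole expression was flipped: the term (x**4 + 3*x**2)/(x**2 + 1)**2 was incorrectly written as -(x**4 + 3*x**2)/(x**2 + 1)**2
The later steps are derived from this incorrect expression, so the error originates in Step 3.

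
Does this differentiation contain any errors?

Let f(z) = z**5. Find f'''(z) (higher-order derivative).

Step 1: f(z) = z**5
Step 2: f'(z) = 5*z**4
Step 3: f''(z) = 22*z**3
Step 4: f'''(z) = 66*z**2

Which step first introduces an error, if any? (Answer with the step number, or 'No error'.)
Step 3

Step 3 is incorrect due to a wrong coefficient.
The step shows: 22*z**3
The correct value should be: 20*z**3

Explanation: The coefficient 20 was incorrectly written as 22: the term 20*z**3 was incorrectly written as 22*z**3
The later steps are derived from this incorrect expression, so the error originates in Step 3.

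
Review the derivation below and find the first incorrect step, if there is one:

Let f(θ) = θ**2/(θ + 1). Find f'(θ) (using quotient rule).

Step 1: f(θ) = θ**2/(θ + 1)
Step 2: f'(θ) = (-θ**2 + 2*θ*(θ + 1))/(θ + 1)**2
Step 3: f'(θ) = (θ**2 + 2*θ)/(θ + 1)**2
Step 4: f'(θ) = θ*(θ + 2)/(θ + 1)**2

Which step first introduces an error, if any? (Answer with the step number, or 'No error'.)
No error

All steps in this derivation are correct.
The final answer f'(θ) = θ*(θ + 2)/(θ + 1)**2 is valid.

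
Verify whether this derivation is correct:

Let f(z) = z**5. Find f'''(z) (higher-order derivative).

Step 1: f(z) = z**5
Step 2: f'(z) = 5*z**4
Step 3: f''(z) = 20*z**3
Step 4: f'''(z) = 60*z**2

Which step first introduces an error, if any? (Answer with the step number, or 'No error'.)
No error

All steps in this derivation are correct.
The final answer f'''(z) = 60*z**2 is valid.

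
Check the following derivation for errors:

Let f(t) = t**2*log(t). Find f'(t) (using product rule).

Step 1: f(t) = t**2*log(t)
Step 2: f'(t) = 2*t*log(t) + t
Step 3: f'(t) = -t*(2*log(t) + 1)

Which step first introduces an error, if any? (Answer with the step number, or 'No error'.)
Step 3

Step 3 is incorrect due to a sign flip.
The step shows: -t*(2*log(t) + 1)
The correct value should be: t*(2*log(t) + 1)

Explanation: The sign of the whole expression was flipped: the term t*(2*log(t) + 1) was incorrectly written as -t*(2*log(t) + 1)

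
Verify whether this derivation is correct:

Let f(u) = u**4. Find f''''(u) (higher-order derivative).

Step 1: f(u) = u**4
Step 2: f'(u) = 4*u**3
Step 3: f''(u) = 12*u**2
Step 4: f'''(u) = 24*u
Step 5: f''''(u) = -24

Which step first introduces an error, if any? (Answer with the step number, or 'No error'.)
Step 5

Step 5 is incorrect due to a sign flip.
The step shows: -24
The correct value should be: 24

Explanation: The sign of the whole expression was flipped: the term 24 was incorrectly written as -24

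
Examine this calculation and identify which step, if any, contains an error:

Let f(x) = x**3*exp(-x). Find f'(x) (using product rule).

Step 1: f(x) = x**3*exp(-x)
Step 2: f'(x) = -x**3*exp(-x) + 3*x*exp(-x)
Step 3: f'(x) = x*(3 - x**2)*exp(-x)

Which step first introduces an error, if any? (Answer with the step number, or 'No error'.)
Step 2

Step 2 is incorrect due to a wrong exponent.
The step shows: -x**3*exp(-x) + 3*x*exp(-x)
The correct value should be: -x**3*exp(-x) + 3*x**2*exp(-x)

Explanation: The exponent 2 on x was incorrectly written as 1: the term 3*x**2*exp(-x) was incorrectly written as 3*x*exp(-x)
The later steps are derived from this incorrect expression, so the error originates in Step 2.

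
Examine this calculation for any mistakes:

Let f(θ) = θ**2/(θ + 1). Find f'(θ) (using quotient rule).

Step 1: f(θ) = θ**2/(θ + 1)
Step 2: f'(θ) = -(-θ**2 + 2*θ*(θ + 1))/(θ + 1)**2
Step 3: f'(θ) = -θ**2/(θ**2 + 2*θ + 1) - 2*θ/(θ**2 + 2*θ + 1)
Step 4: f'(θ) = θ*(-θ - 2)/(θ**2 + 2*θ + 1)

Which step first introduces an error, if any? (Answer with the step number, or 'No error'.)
Step 2

Step 2 is incorrect due to a sign flip.
The step shows: -(-θ**2 + 2*θ*(θ + 1))/(θ + 1)**2
The correct value should be: (-θ**2 + 2*θ*(θ + 1))/(θ + 1)**2

Explanation: The sign of the whole expression was flipped: the term (-θ**2 + 2*θ*(θ + 1))/(θ + 1)**2 was incorrectly written as -(-θ**2 + 2*θ*(θ + 1))/(θ + 1)**2
The later steps are derived from this incorrect expression, so the error originates in Step 2.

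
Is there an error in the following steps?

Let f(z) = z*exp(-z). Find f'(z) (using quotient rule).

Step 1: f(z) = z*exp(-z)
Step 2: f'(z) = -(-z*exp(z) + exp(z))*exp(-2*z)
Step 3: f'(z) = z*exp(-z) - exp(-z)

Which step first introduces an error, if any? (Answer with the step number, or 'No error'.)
Step 2

Step 2 is incorrect due to a sign flip.
The step shows: -(-z*exp(z) + exp(z))*exp(-2*z)
The correct value should be: (-z*exp(z) + exp(z))*exp(-2*z)

Explanation: The sign of the whole expression was flipped: the term (-z*exp(z) + exp(z))*exp(-2*z) was incorrectly written as -(-z*exp(z) + exp(z))*exp(-2*z)
The later steps are derived from this incorrect expression, so the error originates in Step 2.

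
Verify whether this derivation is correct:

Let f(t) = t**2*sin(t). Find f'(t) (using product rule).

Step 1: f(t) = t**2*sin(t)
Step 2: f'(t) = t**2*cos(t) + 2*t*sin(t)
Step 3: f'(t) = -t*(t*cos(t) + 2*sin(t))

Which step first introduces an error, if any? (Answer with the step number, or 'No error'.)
Step 3

Step 3 is incorrect due to a sign flip.
The step shows: -t*(t*cos(t) + 2*sin(t))
The correct value should be: t*(t*cos(t) + 2*sin(t))

Explanation: The sign of the whole expression was flipped: the term t*(t*cos(t) + 2*sin(t)) was incorrectly written as -t*(t*cos(t) + 2*sin(t))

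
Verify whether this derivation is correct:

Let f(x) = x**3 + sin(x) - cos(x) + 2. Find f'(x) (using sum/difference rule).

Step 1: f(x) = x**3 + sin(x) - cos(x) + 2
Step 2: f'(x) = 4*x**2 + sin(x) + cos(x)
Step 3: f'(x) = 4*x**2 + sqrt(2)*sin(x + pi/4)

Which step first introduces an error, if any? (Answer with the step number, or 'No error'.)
Step 2

Step 2 is incorrect due to a wrong coefficient.
The step shows: 4*x**2 + sin(x) + cos(x)
The correct value should be: 3*x**2 + sin(x) + cos(x)

Explanation: The coefficient 3 was incorrectly written as 4: the term 3*x**2 was incorrectly written as 4*x**2
The later steps are derived from this incorrect expression, so the error originates in Step 2.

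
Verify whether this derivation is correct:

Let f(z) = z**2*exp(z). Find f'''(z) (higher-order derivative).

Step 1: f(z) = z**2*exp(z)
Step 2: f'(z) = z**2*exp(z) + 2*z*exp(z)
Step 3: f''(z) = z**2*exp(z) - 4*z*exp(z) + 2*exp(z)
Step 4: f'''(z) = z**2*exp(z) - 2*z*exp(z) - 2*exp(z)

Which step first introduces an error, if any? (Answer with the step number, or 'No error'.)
Step 3

Step 3 is incorrect due to a sign flip.
The step shows: z**2*exp(z) - 4*z*exp(z) + 2*exp(z)
The correct value should be: z**2*exp(z) + 4*z*exp(z) + 2*exp(z)

Explanation: The sign of one term was flipped: the term 4*z*exp(z) was incorrectly written as -4*z*exp(z)
The later steps are derived from this incorrect expression, so the error originates in Step 3.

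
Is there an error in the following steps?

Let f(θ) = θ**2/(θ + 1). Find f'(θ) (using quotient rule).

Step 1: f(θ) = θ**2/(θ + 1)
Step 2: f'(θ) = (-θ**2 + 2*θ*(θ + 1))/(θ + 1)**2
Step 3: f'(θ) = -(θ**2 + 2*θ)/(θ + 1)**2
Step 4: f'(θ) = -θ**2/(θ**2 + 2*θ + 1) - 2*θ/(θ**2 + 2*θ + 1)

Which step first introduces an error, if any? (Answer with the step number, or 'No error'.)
Step 3

Step 3 is incorrect due to a sign flip.
The step shows: -(θ**2 + 2*θ)/(θ + 1)**2
The correct value should be: (θ**2 + 2*θ)/(θ + 1)**2

Explanation: The sign of the whole expression was flipped: the term (θ**2 + 2*θ)/(θ + 1)**2 was incorrectly written as -(θ**2 + 2*θ)/(θ + 1)**2
The later steps are derived from this incorrect expression, so the error originates in Step 3.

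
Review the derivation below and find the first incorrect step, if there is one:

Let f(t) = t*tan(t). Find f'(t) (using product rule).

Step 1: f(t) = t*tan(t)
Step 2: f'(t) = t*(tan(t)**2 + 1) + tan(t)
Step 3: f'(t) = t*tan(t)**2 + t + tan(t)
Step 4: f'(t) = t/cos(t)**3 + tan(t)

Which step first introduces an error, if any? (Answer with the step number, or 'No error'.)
Step 4

Step 4 is incorrect due to a wrong exponent.
The step shows: t/cos(t)**3 + tan(t)
The correct value should be: t/cos(t)**2 + tan(t)

Explanation: The exponent -2 on cos(t) was incorrectly written as -3: the term t/cos(t)**2 was incorrectly written as t/cos(t)**3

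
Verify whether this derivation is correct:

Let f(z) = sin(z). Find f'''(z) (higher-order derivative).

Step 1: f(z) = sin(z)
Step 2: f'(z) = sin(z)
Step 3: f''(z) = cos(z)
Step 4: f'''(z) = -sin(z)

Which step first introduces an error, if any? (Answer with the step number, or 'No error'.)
Step 2

Step 2 is incorrect due to a wrong trig function.
The step shows: sin(z)
The correct value should be: cos(z)

Explanation: cos(z) was incorrectly written as sin(z): the term cos(z) was incorrectly written as sin(z)
The later steps are derived from this incorrect expression, so the error originates in Step 2.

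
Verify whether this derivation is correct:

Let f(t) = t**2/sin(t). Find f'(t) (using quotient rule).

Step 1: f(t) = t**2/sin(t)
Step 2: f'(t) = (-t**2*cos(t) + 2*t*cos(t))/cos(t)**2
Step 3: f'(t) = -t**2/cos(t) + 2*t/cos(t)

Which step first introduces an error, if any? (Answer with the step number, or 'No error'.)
Step 2

Step 2 is incorrect due to a wrong trig function.
The step shows: (-t**2*cos(t) + 2*t*cos(t))/cos(t)**2
The correct value should be: (-t**2*cos(t) + 2*t*sin(t))/sin(t)**2

Explanation: sin(t) was incorrectly written as cos(t): the term (-t**2*cos(t) + 2*t*sin(t))/sin(t)**2 was incorrectly written as (-t**2*cos(t) + 2*t*cos(t))/cos(t)**2
The later steps are derived from this incorrect expression, so the error originates in Step 2.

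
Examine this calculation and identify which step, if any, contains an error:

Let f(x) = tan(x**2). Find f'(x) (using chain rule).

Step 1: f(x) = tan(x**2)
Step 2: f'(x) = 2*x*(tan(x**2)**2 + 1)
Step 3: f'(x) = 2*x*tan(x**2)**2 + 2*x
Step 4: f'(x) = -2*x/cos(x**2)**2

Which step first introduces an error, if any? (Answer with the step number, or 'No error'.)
Step 4

Step 4 is incorrect due to a sign flip.
The step shows: -2*x/cos(x**2)**2
The correct value should be: 2*x/cos(x**2)**2

Explanation: The sign of the whole expression was flipped: the term 2*x/cos(x**2)**2 was incorrectly written as -2*x/cos(x**2)**2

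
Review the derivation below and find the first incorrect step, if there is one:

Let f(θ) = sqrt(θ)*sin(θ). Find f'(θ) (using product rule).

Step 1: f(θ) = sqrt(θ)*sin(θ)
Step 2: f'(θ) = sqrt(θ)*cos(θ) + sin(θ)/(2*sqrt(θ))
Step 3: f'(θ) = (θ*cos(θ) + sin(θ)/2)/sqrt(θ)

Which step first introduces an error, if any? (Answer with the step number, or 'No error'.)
No error

All steps in this derivation are correct.
The final answer f'(θ) = (θ*cos(θ) + sin(θ)/2)/sqrt(θ) is valid.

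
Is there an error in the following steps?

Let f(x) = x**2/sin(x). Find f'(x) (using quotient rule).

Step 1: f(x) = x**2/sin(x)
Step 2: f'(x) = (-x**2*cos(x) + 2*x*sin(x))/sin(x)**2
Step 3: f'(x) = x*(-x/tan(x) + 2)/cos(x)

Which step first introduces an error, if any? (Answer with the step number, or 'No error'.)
Step 3

Step 3 is incorrect due to a wrong trig function.
The step shows: x*(-x/tan(x) + 2)/cos(x)
The correct value should be: x*(-x/tan(x) + 2)/sin(x)

Explanation: sin(x) was incorrectly written as cos(x): the term x*(-x/tan(x) + 2)/sin(x) was incorrectly written as x*(-x/tan(x) + 2)/cos(x)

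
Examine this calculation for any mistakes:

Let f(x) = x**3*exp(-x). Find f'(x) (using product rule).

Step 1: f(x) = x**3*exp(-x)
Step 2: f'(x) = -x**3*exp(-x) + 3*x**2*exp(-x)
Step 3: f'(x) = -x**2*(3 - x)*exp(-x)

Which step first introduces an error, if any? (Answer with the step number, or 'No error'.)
Step 3

Step 3 is incorrect due to a sign flip.
The step shows: -x**2*(3 - x)*exp(-x)
The correct value should be: x**2*(3 - x)*exp(-x)

Explanation: The sign of the whole expression was flipped: the term x**2*(3 - x)*exp(-x) was incorrectly written as -x**2*(3 - x)*exp(-x)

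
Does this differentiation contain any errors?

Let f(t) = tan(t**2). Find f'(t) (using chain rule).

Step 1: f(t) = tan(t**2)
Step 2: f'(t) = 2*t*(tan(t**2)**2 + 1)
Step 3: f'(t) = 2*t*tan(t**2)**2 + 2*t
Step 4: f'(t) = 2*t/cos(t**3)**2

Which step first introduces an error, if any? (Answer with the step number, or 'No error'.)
Step 4

Step 4 is incorrect due to a wrong exponent.
The step shows: 2*t/cos(t**3)**2
The correct value should be: 2*t/cos(t**2)**2

Explanation: The exponent 2 on t was incorrectly written as 3: the term 2*t/cos(t**2)**2 was incorrectly written as 2*t/cos(t**3)**2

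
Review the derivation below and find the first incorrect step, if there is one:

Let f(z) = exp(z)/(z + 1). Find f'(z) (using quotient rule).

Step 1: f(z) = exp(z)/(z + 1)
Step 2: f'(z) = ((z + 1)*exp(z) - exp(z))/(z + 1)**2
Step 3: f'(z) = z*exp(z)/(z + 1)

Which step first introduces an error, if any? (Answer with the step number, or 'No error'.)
Step 3

Step 3 is incorrect due to a wrong exponent.
The step shows: z*exp(z)/(z + 1)
The correct value should be: z*exp(z)/(z + 1)**2

Explanation: The exponent -2 on z + 1 was incorrectly written as -1: the term z*exp(z)/(z + 1)**2 was incorrectly written as z*exp(z)/(z + 1)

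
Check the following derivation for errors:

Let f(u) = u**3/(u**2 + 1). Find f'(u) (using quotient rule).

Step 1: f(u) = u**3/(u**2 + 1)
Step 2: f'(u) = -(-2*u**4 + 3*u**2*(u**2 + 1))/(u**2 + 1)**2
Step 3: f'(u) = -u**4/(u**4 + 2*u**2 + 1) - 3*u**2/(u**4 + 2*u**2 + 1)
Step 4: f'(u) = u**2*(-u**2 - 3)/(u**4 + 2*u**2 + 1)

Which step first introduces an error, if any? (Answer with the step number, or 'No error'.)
Step 2

Step 2 is incorrect due to a sign flip.
The step shows: -(-2*u**4 + 3*u**2*(u**2 + 1))/(u**2 + 1)**2
The correct value should be: (-2*u**4 + 3*u**2*(u**2 + 1))/(u**2 + 1)**2

Explanation: The sign of the whole expression was flipped: the term (-2*u**4 + 3*u**2*(u**2 + 1))/(u**2 + 1)**2 was incorrectly written as -(-2*u**4 + 3*u**2*(u**2 + 1))/(u**2 + 1)**2
The later steps are derived from this incorrect expression, so the error originates in Step 2.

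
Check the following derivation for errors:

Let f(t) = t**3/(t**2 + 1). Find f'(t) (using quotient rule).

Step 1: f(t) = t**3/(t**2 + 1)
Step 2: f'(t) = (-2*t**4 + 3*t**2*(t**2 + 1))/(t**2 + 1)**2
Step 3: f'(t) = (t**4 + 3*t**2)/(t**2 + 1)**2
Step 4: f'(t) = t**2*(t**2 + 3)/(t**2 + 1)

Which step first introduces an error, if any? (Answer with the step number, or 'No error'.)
Step 4

Step 4 is incorrect due to a wrong exponent.
The step shows: t**2*(t**2 + 3)/(t**2 + 1)
The correct value should be: t**2*(t**2 + 3)/(t**2 + 1)**2

Explanation: The exponent -2 on t**2 + 1 was incorrectly written as -1: the term t**2*(t**2 + 3)/(t**2 + 1)**2 was incorrectly written as t**2*(t**2 + 3)/(t**2 + 1)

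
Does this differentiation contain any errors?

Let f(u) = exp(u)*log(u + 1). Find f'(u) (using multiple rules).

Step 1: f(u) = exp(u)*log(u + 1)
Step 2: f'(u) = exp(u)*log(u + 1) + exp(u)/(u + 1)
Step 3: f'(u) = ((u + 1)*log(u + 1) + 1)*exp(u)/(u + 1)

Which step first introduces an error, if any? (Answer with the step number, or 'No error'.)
No error

All steps in this derivation are correct.
The final answer f'(u) = ((u + 1)*log(u + 1) + 1)*exp(u)/(u + 1) is valid.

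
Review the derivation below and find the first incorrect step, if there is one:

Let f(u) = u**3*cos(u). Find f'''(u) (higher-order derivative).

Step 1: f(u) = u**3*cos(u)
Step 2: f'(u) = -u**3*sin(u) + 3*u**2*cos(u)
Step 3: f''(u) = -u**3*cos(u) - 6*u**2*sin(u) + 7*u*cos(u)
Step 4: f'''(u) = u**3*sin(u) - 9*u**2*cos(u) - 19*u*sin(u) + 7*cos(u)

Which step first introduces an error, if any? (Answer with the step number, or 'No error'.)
Step 3

Step 3 is incorrect due to a wrong coefficient.
The step shows: -u**3*cos(u) - 6*u**2*sin(u) + 7*u*cos(u)
The correct value should be: -u**3*cos(u) - 6*u**2*sin(u) + 6*u*cos(u)

Explanation: The coefficient 6 was incorrectly written as 7: the term 6*u*cos(u) was incorrectly written as 7*u*cos(u)
The later steps are derived from this incorrect expression, so the error originates in Step 3.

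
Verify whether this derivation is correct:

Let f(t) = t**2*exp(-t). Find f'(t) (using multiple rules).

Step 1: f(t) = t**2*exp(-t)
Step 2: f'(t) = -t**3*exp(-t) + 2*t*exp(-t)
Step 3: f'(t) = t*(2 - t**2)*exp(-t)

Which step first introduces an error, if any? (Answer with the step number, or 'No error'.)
Step 2

Step 2 is incorrect due to a wrong exponent.
The step shows: -t**3*exp(-t) + 2*t*exp(-t)
The correct value should be: -t**2*exp(-t) + 2*t*exp(-t)

Explanation: The exponent 2 on t was incorrectly written as 3: the term -t**2*exp(-t) was incorrectly written as -t**3*exp(-t)
The later steps are derived from this incorrect expression, so the error originates in Step 2.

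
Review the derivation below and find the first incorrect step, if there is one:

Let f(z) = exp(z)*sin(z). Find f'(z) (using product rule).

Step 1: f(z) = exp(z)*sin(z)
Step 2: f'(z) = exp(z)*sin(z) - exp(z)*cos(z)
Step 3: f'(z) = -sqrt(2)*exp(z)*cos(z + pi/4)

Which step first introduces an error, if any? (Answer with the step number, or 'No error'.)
Step 2

Step 2 is incorrect due to a sign flip.
The step shows: exp(z)*sin(z) - exp(z)*cos(z)
The correct value should be: exp(z)*sin(z) + exp(z)*cos(z)

Explanation: The sign of one term was flipped: the term exp(z)*cos(z) was incorrectly written as -exp(z)*cos(z)
The later steps are derived from this incorrect expression, so the error originates in Step 2.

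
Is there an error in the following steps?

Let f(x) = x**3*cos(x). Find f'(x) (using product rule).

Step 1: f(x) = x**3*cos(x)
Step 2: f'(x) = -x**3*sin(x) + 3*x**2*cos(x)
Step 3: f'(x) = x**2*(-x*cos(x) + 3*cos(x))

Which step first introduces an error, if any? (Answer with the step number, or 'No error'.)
Step 3

Step 3 is incorrect due to a wrong trig function.
The step shows: x**2*(-x*cos(x) + 3*cos(x))
The correct value should be: x**2*(-x*sin(x) + 3*cos(x))

Explanation: sin(x) was incorrectly written as cos(x): the term x**2*(-x*sin(x) + 3*cos(x)) was incorrectly written as x**2*(-x*cos(x) + 3*cos(x))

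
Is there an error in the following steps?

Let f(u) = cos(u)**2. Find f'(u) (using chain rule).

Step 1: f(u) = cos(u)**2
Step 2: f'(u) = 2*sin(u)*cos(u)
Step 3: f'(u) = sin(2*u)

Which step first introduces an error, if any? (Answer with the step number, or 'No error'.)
Step 2

Step 2 is incorrect due to a sign flip.
The step shows: 2*sin(u)*cos(u)
The correct value should be: -2*sin(u)*cos(u)

Explanation: The sign of the whole expression was flipped: the term -2*sin(u)*cos(u) was incorrectly written as 2*sin(u)*cos(u)
The later steps are derived from this incorrect expression, so the error originates in Step 2.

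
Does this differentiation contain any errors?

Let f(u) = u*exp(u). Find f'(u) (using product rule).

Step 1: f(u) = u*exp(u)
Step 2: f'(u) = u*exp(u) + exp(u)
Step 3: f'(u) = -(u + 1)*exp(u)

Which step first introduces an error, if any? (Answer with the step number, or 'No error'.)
Step 3

Step 3 is incorrect due to a sign flip.
The step shows: -(u + 1)*exp(u)
The correct value should be: (u + 1)*exp(u)

Explanation: The sign of the whole expression was flipped: the term (u + 1)*exp(u) was incorrectly written as -(u + 1)*exp(u)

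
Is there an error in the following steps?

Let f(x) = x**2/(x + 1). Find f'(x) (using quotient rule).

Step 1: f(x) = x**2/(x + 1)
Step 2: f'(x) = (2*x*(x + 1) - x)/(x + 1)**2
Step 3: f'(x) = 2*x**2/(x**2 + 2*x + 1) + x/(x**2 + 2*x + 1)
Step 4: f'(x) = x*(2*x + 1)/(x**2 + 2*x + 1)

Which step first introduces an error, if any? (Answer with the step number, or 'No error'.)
Step 2

Step 2 is incorrect due to a wrong exponent.
The step shows: (2*x*(x + 1) - x)/(x + 1)**2
The correct value should be: (-x**2 + 2*x*(x + 1))/(x + 1)**2

Explanation: The exponent 2 on x was incorrectly written as 1: the term (-x**2 + 2*x*(x + 1))/(x + 1)**2 was incorrectly written as (2*x*(x + 1) - x)/(x + 1)**2
The later steps are derived from this incorrect expression, so the error originates in Step 2.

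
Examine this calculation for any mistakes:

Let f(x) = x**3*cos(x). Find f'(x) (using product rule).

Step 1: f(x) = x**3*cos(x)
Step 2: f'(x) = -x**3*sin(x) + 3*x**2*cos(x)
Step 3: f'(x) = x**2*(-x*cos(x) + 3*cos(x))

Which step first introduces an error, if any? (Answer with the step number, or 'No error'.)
Step 3

Step 3 is incorrect due to a wrong trig function.
The step shows: x**2*(-x*cos(x) + 3*cos(x))
The correct value should be: x**2*(-x*sin(x) + 3*cos(x))

Explanation: sin(x) was incorrectly written as cos(x): the term x**2*(-x*sin(x) + 3*cos(x)) was incorrectly written as x**2*(-x*cos(x) + 3*cos(x))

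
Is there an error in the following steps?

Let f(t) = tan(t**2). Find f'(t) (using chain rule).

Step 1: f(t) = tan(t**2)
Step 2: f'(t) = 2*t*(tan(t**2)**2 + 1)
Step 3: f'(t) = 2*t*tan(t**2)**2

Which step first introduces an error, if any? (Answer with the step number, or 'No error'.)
Step 3

Step 3 is incorrect due to a dropped term.
The step shows: 2*t*tan(t**2)**2
The correct value should be: 2*t*tan(t**2)**2 + 2*t

Explanation: A term was dropped: the term 2*t was incorrectly omitted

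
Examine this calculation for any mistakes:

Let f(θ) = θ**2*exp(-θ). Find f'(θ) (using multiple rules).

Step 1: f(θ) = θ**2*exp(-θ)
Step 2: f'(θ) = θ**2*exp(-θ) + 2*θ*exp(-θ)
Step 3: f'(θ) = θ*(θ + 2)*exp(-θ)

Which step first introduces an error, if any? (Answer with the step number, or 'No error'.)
Step 2

Step 2 is incorrect due to a sign flip.
The step shows: θ**2*exp(-θ) + 2*θ*exp(-θ)
The correct value should be: -θ**2*exp(-θ) + 2*θ*exp(-θ)

Explanation: The sign of one term was flipped: the term -θ**2*exp(-θ) was incorrectly written as θ**2*exp(-θ)
The later steps are derived from this incorrect expression, so the error originates in Step 2.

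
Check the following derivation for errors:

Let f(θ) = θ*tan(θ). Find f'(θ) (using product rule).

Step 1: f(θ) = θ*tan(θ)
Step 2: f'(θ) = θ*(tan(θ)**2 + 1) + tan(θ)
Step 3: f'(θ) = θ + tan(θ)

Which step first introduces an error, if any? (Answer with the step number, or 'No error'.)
Step 3

Step 3 is incorrect due to a dropped term.
The step shows: θ + tan(θ)
The correct value should be: θ*tan(θ)**2 + θ + tan(θ)

Explanation: A term was dropped: the term θ*tan(θ)**2 was incorrectly omitted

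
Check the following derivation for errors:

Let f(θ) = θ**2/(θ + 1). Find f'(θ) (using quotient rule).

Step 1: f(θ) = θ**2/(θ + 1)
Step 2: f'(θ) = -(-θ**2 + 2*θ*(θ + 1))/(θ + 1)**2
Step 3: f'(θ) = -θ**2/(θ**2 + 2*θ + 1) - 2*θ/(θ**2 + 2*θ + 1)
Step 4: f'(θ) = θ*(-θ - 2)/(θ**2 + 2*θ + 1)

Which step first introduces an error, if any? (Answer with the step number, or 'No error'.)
Step 2

Step 2 is incorrect due to a sign flip.
The step shows: -(-θ**2 + 2*θ*(θ + 1))/(θ + 1)**2
The correct value should be: (-θ**2 + 2*θ*(θ + 1))/(θ + 1)**2

Explanation: The sign of the whole expression was flipped: the term (-θ**2 + 2*θ*(θ + 1))/(θ + 1)**2 was incorrectly written as -(-θ**2 + 2*θ*(θ + 1))/(θ + 1)**2
The later steps are derived from this incorrect expression, so the error originates in Step 2.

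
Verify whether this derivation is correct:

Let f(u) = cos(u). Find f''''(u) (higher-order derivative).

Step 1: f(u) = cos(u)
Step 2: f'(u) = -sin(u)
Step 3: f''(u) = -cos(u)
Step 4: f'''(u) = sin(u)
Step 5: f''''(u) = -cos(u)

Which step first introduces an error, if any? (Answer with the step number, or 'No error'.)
Step 5

Step 5 is incorrect due to a sign flip.
The step shows: -cos(u)
The correct value should be: cos(u)

Explanation: The sign of the whole expression was flipped: the term cos(u) was incorrectly written as -cos(u)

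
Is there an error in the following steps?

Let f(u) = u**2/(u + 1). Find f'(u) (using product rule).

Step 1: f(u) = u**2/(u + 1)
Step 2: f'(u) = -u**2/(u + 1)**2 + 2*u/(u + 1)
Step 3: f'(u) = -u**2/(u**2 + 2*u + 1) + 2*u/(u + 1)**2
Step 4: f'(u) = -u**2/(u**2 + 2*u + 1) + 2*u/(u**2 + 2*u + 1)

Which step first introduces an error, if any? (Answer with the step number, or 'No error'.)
Step 3

Step 3 is incorrect due to a wrong exponent.
The step shows: -u**2/(u**2 + 2*u + 1) + 2*u/(u + 1)**2
The correct value should be: -u**2/(u**2 + 2*u + 1) + 2*u/(u + 1)

Explanation: The exponent -1 on u + 1 was incorrectly written as -2: the term 2*u/(u + 1) was incorrectly written as 2*u/(u + 1)**2
The later steps are derived from this incorrect expression, so the error originates in Step 3.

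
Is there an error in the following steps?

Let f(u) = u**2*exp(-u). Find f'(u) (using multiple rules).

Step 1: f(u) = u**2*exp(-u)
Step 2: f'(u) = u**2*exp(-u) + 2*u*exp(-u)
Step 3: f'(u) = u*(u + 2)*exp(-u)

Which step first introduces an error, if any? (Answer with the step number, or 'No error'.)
Step 2

Step 2 is incorrect due to a sign flip.
The step shows: u**2*exp(-u) + 2*u*exp(-u)
The correct value should be: -u**2*exp(-u) + 2*u*exp(-u)

Explanation: The sign of one term was flipped: the term -u**2*exp(-u) was incorrectly written as u**2*exp(-u)
The later steps are derived from this incorrect expression, so the error originates in Step 2.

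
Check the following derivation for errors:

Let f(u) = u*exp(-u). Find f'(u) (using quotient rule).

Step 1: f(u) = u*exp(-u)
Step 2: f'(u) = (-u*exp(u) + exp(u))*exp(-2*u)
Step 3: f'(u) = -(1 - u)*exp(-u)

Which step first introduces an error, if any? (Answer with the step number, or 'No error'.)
Step 3

Step 3 is incorrect due to a sign flip.
The step shows: -(1 - u)*exp(-u)
The correct value should be: (1 - u)*exp(-u)

Explanation: The sign of the whole expression was flipped: the term (1 - u)*exp(-u) was incorrectly written as -(1 - u)*exp(-u)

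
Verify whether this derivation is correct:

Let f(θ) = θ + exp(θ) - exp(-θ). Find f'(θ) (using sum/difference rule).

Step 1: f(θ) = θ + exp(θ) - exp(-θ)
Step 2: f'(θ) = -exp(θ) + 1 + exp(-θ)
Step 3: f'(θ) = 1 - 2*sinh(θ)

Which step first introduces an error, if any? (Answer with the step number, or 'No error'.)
Step 2

Step 2 is incorrect due to a sign flip.
The step shows: -exp(θ) + 1 + exp(-θ)
The correct value should be: exp(θ) + 1 + exp(-θ)

Explanation: The sign of one term was flipped: the term exp(θ) was incorrectly written as -exp(θ)
The later steps are derived from this incorrect expression, so the error originates in Step 2.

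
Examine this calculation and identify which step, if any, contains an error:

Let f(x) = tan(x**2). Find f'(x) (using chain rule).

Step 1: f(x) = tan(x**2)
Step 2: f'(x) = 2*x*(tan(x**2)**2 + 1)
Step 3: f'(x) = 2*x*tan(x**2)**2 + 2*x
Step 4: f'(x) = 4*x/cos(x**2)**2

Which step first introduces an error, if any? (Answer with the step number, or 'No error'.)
Step 4

Step 4 is incorrect due to a wrong coefficient.
The step shows: 4*x/cos(x**2)**2
The correct value should be: 2*x/cos(x**2)**2

Explanation: The coefficient 2 was incorrectly written as 4: the term 2*x/cos(x**2)**2 was incorrectly written as 4*x/cos(x**2)**2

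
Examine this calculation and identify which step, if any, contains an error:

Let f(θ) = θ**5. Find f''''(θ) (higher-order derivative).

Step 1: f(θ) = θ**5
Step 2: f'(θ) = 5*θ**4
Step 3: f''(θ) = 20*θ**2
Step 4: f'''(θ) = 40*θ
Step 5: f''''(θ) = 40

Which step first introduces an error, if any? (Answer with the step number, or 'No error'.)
Step 3

Step 3 is incorrect due to a wrong exponent.
The step shows: 20*θ**2
The correct value should be: 20*θ**3

Explanation: The exponent 3 on θ was incorrectly written as 2: the term 20*θ**3 was incorrectly written as 20*θ**2
The later steps are derived from this incorrect expression, so the error originates in Step 3.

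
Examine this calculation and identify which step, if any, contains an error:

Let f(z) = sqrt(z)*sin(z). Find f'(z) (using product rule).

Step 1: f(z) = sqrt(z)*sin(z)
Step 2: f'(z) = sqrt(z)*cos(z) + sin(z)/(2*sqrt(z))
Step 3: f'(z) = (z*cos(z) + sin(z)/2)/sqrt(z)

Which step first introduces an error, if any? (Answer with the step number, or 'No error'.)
No error

All steps in this derivation are correct.
The final answer f'(z) = (z*cos(z) + sin(z)/2)/sqrt(z) is valid.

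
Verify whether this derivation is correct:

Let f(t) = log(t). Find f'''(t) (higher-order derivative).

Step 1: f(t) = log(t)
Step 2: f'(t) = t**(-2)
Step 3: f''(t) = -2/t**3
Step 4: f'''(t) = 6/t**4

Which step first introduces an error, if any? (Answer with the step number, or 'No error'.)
Step 2

Step 2 is incorrect due to a wrong exponent.
The step shows: t**(-2)
The correct value should be: 1/t

Explanation: The exponent -1 on t was incorrectly written as -2: the term 1/t was incorrectly written as t**(-2)
The later steps are derived from this incorrect expression, so the error originates in Step 2.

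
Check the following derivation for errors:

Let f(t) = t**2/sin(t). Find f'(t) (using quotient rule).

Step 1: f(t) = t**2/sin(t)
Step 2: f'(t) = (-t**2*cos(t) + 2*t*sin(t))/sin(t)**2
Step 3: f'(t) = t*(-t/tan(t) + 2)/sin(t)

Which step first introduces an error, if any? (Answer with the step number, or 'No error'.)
No error

All steps in this derivation are correct.
The final answer f'(t) = t*(-t/tan(t) + 2)/sin(t) is valid.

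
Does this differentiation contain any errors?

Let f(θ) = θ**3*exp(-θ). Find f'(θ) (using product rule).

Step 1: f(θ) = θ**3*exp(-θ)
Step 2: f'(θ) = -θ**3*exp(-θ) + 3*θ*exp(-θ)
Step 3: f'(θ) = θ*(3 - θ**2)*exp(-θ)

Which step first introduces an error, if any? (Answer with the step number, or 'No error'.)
Step 2

Step 2 is incorrect due to a wrong exponent.
The step shows: -θ**3*exp(-θ) + 3*θ*exp(-θ)
The correct value should be: -θ**3*exp(-θ) + 3*θ**2*exp(-θ)

Explanation: The exponent 2 on θ was incorrectly written as 1: the term 3*θ**2*exp(-θ) was incorrectly written as 3*θ*exp(-θ)
The later steps are derived from this incorrect expression, so the error originates in Step 2.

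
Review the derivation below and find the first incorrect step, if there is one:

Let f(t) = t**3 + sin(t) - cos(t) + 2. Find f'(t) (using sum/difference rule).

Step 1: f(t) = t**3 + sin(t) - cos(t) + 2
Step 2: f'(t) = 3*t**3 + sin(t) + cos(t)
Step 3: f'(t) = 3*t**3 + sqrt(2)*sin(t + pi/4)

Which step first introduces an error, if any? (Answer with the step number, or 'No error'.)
Step 2

Step 2 is incorrect due to a wrong exponent.
The step shows: 3*t**3 + sin(t) + cos(t)
The correct value should be: 3*t**2 + sin(t) + cos(t)

Explanation: The exponent 2 on t was incorrectly written as 3: the term 3*t**2 was incorrectly written as 3*t**3
The later steps are derived from this incorrect expression, so the error originates in Step 2.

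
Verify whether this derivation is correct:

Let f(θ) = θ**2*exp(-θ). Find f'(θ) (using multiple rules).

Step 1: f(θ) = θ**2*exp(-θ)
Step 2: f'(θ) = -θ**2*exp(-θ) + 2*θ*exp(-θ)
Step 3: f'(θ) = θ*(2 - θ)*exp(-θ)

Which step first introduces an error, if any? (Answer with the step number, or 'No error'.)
No error

All steps in this derivation are correct.
The final answer f'(θ) = θ*(2 - θ)*exp(-θ) is valid.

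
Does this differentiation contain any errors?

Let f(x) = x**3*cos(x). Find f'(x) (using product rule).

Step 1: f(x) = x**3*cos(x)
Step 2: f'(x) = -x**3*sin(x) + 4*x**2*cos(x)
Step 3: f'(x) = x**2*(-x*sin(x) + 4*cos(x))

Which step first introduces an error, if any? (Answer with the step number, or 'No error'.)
Step 2

Step 2 is incorrect due to a wrong coefficient.
The step shows: -x**3*sin(x) + 4*x**2*cos(x)
The correct value should be: -x**3*sin(x) + 3*x**2*cos(x)

Explanation: The coefficient 3 was incorrectly written as 4: the term 3*x**2*cos(x) was incorrectly written as 4*x**2*cos(x)
The later steps are derived from this incorrect expression, so the error originates in Step 2.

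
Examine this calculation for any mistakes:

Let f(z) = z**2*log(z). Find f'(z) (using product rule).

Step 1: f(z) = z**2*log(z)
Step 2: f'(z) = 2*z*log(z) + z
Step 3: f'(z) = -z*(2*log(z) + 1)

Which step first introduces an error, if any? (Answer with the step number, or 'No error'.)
Step 3

Step 3 is incorrect due to a sign flip.
The step shows: -z*(2*log(z) + 1)
The correct value should be: z*(2*log(z) + 1)

Explanation: The sign of the whole expression was flipped: the term z*(2*log(z) + 1) was incorrectly written as -z*(2*log(z) + 1)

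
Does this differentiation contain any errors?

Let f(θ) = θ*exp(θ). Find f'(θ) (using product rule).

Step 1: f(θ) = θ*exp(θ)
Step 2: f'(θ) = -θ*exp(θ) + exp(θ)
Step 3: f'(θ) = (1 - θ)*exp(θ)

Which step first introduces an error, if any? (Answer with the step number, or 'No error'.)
Step 2

Step 2 is incorrect due to a sign flip.
The step shows: -θ*exp(θ) + exp(θ)
The correct value should be: θ*exp(θ) + exp(θ)

Explanation: The sign of one term was flipped: the term θ*exp(θ) was incorrectly written as -θ*exp(θ)
The later steps are derived from this incorrect expression, so the error originates in Step 2.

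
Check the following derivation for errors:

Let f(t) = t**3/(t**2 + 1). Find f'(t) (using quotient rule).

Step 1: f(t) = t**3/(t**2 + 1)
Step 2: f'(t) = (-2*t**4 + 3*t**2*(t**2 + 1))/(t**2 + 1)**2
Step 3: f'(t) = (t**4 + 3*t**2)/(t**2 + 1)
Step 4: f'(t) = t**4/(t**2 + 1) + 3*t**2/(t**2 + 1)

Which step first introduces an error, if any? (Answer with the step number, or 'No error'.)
Step 3

Step 3 is incorrect due to a wrong exponent.
The step shows: (t**4 + 3*t**2)/(t**2 + 1)
The correct value should be: (t**4 + 3*t**2)/(t**2 + 1)**2

Explanation: The exponent -2 on t**2 + 1 was incorrectly written as -1: the term (t**4 + 3*t**2)/(t**2 + 1)**2 was incorrectly written as (t**4 + 3*t**2)/(t**2 + 1)
The later steps are derived from this incorrect expression, so the error originates in Step 3.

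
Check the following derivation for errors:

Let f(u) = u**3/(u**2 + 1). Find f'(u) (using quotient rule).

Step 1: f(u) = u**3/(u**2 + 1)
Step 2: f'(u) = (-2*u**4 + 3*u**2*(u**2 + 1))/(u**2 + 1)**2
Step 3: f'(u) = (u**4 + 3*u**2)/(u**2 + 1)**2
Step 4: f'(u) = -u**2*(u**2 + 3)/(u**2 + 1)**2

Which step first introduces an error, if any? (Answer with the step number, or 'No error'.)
Step 4

Step 4 is incorrect due to a sign flip.
The step shows: -u**2*(u**2 + 3)/(u**2 + 1)**2
The correct value should be: u**2*(u**2 + 3)/(u**2 + 1)**2

Explanation: The sign of the whole expression was flipped: the term u**2*(u**2 + 3)/(u**2 + 1)**2 was incorrectly written as -u**2*(u**2 + 3)/(u**2 + 1)**2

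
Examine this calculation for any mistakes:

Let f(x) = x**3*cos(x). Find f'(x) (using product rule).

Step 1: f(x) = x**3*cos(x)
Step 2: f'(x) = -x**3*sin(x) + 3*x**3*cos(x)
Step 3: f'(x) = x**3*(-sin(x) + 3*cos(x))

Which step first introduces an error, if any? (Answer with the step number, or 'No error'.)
Step 2

Step 2 is incorrect due to a wrong exponent.
The step shows: -x**3*sin(x) + 3*x**3*cos(x)
The correct value should be: -x**3*sin(x) + 3*x**2*cos(x)

Explanation: The exponent 2 on x was incorrectly written as 3: the term 3*x**2*cos(x) was incorrectly written as 3*x**3*cos(x)
The later steps are derived from this incorrect expression, so the error originates in Step 2.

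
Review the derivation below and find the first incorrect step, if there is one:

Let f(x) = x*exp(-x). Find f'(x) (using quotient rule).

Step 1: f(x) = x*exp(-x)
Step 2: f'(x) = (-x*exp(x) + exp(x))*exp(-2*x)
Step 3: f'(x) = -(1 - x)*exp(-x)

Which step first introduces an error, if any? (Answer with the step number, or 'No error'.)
Step 3

Step 3 is incorrect due to a sign flip.
The step shows: -(1 - x)*exp(-x)
The correct value should be: (1 - x)*exp(-x)

Explanation: The sign of the whole expression was flipped: the term (1 - x)*exp(-x) was incorrectly written as -(1 - x)*exp(-x)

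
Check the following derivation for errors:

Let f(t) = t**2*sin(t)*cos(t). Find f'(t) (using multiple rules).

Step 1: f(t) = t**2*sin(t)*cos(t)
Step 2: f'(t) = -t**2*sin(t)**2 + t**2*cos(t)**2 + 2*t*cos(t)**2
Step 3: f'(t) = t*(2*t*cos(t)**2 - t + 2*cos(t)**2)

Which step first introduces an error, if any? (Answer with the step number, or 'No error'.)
Step 2

Step 2 is incorrect due to a wrong trig function.
The step shows: -t**2*sin(t)**2 + t**2*cos(t)**2 + 2*t*cos(t)**2
The correct value should be: -t**2*sin(t)**2 + t**2*cos(t)**2 + 2*t*sin(t)*cos(t)

Explanation: sin(t) was incorrectly written as cos(t): the term 2*t*sin(t)*cos(t) was incorrectly written as 2*t*cos(t)**2
The later steps are derived from this incorrect expression, so the error originates in Step 2.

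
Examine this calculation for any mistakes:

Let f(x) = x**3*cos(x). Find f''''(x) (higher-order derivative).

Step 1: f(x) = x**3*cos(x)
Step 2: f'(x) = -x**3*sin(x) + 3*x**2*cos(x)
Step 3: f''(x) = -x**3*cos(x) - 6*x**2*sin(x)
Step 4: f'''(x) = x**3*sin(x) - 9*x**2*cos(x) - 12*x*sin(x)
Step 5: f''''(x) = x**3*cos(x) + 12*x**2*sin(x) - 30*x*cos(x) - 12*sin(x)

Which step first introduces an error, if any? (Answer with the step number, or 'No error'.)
Step 3

Step 3 is incorrect due to a dropped term.
The step shows: -x**3*cos(x) - 6*x**2*sin(x)
The correct value should be: -x**3*cos(x) - 6*x**2*sin(x) + 6*x*cos(x)

Explanation: A term was dropped: the term 6*x*cos(x) was incorrectly omitted
The later steps are derived from this incorrect expression, so the error originates in Step 3.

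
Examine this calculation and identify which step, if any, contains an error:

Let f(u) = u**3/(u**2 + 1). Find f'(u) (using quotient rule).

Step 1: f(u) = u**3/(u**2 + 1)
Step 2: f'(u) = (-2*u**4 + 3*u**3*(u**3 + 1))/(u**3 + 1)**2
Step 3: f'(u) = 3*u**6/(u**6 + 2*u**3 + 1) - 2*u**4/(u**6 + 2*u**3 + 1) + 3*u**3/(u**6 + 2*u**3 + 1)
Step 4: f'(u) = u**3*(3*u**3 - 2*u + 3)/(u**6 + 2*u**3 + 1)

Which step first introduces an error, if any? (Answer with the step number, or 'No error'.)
Step 2

Step 2 is incorrect due to a wrong exponent.
The step shows: (-2*u**4 + 3*u**3*(u**3 + 1))/(u**3 + 1)**2
The correct value should be: (-2*u**4 + 3*u**2*(u**2 + 1))/(u**2 + 1)**2

Explanation: The exponent 2 on u was incorrectly written as 3: the term (-2*u**4 + 3*u**2*(u**2 + 1))/(u**2 + 1)**2 was incorrectly written as (-2*u**4 + 3*u**3*(u**3 + 1))/(u**3 + 1)**2
The later steps are derived from this incorrect expression, so the error originates in Step 2.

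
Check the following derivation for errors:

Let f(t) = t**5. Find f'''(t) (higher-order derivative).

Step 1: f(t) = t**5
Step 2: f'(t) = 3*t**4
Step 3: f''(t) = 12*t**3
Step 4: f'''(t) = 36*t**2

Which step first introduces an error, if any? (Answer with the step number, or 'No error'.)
Step 2

Step 2 is incorrect due to a wrong coefficient.
The step shows: 3*t**4
The correct value should be: 5*t**4

Explanation: The coefficient 5 was incorrectly written as 3: the term 5*t**4 was incorrectly written as 3*t**4
The later steps are derived from this incorrect expression, so the error originates in Step 2.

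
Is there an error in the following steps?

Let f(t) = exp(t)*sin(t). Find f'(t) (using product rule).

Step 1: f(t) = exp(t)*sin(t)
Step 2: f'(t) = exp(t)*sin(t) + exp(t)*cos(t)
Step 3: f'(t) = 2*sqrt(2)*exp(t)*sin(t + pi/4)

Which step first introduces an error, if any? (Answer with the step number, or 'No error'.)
Step 3

Step 3 is incorrect due to a wrong exponent.
The step shows: 2*sqrt(2)*exp(t)*sin(t + pi/4)
The correct value should be: sqrt(2)*exp(t)*sin(t + pi/4)

Explanation: The exponent 1/2 on 2 was incorrectly written as 3/2: the term sqrt(2)*exp(t)*sin(t + pi/4) was incorrectly written as 2*sqrt(2)*exp(t)*sin(t + pi/4)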